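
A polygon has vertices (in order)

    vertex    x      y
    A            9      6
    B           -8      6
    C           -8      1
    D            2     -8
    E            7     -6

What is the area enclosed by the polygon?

172

Cross-terms: 102, 40, 62, 44, 96  ⇒  Σ = 344
Area = |Σ|/2 = 172.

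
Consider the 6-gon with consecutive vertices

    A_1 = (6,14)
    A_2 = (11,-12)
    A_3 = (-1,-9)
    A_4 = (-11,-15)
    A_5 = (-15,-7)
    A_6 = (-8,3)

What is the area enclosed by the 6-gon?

400

Apply the surveyor's formula: 2A = Σ (x_i·y_{i+1} − x_{i+1}·y_i), indices taken mod 6.
Cross-terms: -226, -111, -84, -148, -101, -130  ⇒  Σ = -800
Area = |Σ|/2 = 400.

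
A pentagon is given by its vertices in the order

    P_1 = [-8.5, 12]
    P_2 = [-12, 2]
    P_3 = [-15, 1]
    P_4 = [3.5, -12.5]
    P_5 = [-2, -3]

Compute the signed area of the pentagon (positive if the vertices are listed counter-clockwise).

Apply Gauss's area formula: 2A = Σ (x_i·y_{i+1} − x_{i+1}·y_i), indices taken mod 5.
Cross-terms: 127, 18, 184, -35.5, -49.5  ⇒  Σ = 244
Signed area = Σ/2 = 122 (positive ⇒ counter-clockwise traversal).

122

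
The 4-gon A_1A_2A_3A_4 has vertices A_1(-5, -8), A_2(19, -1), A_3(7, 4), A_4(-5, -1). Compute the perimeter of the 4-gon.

58

|A_1A_2| = √((24)² + (7)²) = √625 = 25
|A_2A_3| = √((-12)² + (5)²) = √169 = 13
|A_3A_4| = √((-12)² + (-5)²) = √169 = 13
|A_4A_1| = √((0)² + (-7)²) = √49 = 7
Perimeter = 25 + 13 + 13 + 7 = 58.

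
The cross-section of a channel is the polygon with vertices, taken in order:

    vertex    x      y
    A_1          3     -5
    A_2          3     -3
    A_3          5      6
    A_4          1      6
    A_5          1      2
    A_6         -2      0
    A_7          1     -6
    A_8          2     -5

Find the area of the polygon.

43.5

Apply the shoelace formula: 2A = Σ (x_i·y_{i+1} − x_{i+1}·y_i), indices taken mod 8.
A_1→A_2: (3)(-3) − (3)(-5) = 6
A_2→A_3: (3)(6) − (5)(-3) = 33
A_3→A_4: (5)(6) − (1)(6) = 24
A_4→A_5: (1)(2) − (1)(6) = -4
A_5→A_6: (1)(0) − (-2)(2) = 4
A_6→A_7: (-2)(-6) − (1)(0) = 12
A_7→A_8: (1)(-5) − (2)(-6) = 7
A_8→A_1: (2)(-5) − (3)(-5) = 5
Σ = 87
Area = |Σ|/2 = 43.5.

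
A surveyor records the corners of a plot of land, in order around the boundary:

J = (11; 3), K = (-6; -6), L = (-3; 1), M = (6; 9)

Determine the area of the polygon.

Apply the shoelace (surveyor's) formula: 2A = Σ (x_i·y_{i+1} − x_{i+1}·y_i), indices taken mod 4.
Σ = (-48) + (-24) + (-33) + (-81) = -186
Area = |Σ|/2 = 93.

93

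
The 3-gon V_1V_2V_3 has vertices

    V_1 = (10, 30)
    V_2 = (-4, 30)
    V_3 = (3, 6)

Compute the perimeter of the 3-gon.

64

|V_1V_2| = √((-14)² + (0)²) = √196 = 14
|V_2V_3| = √((7)² + (-24)²) = √625 = 25
|V_3V_1| = √((7)² + (24)²) = √625 = 25
Perimeter = 14 + 25 + 25 = 64.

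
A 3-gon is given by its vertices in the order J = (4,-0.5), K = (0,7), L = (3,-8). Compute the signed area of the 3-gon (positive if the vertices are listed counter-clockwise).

Apply the shoelace formula: 2A = Σ (x_i·y_{i+1} − x_{i+1}·y_i), indices taken mod 3.
Σ = (28) + (-21) + (30.5) = 37.5
Signed area = Σ/2 = 18.75 (positive ⇒ counter-clockwise traversal).

18.75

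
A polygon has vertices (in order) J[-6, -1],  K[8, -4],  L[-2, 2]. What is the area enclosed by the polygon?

27

Σ = (32) + (8) + (14) = 54
Area = |Σ|/2 = 27.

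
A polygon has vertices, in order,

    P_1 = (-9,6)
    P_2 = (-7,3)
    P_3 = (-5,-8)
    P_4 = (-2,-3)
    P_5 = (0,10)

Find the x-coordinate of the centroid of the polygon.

-371/93

Apply Gauss's area formula. First the cross-terms c_i = x_i·y_{i+1} − x_{i+1}·y_i:
  15, 71, -1, -20, 90  ⇒  2A = 155, A = 77.5.
Then Σ (x_i + x_{i+1})·c_i = -1855, so x̄ = -1855 / (6·77.5) = -371/93.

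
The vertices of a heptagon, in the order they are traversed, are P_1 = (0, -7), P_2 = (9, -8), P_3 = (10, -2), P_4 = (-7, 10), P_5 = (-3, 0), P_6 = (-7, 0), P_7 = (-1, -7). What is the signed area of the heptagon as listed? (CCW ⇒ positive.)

Σ = (63) + (62) + (86) + (30) + (0) + (49) + (7) = 297
Signed area = Σ/2 = 148.5 (positive ⇒ counter-clockwise traversal).

148.5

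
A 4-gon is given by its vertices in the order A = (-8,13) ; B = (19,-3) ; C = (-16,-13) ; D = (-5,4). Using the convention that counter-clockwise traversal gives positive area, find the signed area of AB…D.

-340

Cross-terms: -223, -295, -129, -33  ⇒  Σ = -680
Signed area = Σ/2 = -340 (negative ⇒ clockwise traversal).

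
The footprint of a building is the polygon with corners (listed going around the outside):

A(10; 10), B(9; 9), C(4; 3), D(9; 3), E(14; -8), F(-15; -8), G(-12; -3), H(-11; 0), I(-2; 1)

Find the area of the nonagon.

Apply the shoelace formula: 2A = Σ (x_i·y_{i+1} − x_{i+1}·y_i), indices taken mod 9.
Σ = (0) + (-9) + (-15) + (-114) + (-232) + (-51) + (-33) + (-11) + (-30) = -495
Area = |Σ|/2 = 247.5.

247.5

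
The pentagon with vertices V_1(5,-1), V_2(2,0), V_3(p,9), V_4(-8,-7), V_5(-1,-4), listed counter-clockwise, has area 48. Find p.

Write out the shoelace sum; only the two edges meeting at V_3 involve p:
2·Area = [(2·9 − p·0) + (p·(-7) − (-8)·9)] + 48
       = -7·p + 138 = 96
⇒ p = 6.

6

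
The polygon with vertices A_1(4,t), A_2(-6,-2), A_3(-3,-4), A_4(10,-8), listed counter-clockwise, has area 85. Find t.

4

Write out the shoelace sum; only the two edges meeting at A_1 involve t:
2·Area = [(10·t − 4·(-8)) + (4·(-2) − (-6)·t)] + 82
       = 16·t + 106 = 170
⇒ t = 4.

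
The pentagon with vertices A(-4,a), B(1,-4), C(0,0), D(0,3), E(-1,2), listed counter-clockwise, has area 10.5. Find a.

3

The doubled signed area Σ (x_i y_{i+1} − x_{i+1} y_i) is linear in a.
With a=0 it equals 27; the coefficient of a is -2 (from the two edges through A).
So -2·a + 27 = 2·10.5 = 21 ⇒ a = 3.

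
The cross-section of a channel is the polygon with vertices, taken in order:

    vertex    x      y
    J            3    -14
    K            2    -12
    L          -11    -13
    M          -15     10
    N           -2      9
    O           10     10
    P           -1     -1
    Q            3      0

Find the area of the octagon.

367.5

Apply Gauss's area formula: 2A = Σ (x_i·y_{i+1} − x_{i+1}·y_i), indices taken mod 8.
Σ = (-8) + (-158) + (-305) + (-115) + (-110) + (0) + (3) + (-42) = -735
Area = |Σ|/2 = 367.5.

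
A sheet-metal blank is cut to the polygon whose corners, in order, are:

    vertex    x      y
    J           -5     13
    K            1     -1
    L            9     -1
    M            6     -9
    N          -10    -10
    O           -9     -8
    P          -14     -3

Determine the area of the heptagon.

Cross-terms: -8, 8, -75, -150, -10, -85, -197  ⇒  Σ = -517
Area = |Σ|/2 = 258.5.

258.5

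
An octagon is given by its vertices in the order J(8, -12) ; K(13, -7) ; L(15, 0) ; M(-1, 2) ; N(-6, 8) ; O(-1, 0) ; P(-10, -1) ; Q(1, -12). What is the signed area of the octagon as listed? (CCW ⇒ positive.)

Apply the shoelace formula: 2A = Σ (x_i·y_{i+1} − x_{i+1}·y_i), indices taken mod 8.
J→K: (8)(-7) − (13)(-12) = 100
K→L: (13)(0) − (15)(-7) = 105
L→M: (15)(2) − (-1)(0) = 30
M→N: (-1)(8) − (-6)(2) = 4
N→O: (-6)(0) − (-1)(8) = 8
O→P: (-1)(-1) − (-10)(0) = 1
P→Q: (-10)(-12) − (1)(-1) = 121
Q→J: (1)(-12) − (8)(-12) = 84
Σ = 453
Signed area = Σ/2 = 226.5 (positive ⇒ counter-clockwise traversal).

226.5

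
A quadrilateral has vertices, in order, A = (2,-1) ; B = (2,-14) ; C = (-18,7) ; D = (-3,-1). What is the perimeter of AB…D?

64

|AB| = √((0)² + (-13)²) = √169 = 13
|BC| = √((-20)² + (21)²) = √841 = 29
|CD| = √((15)² + (-8)²) = √289 = 17
|DA| = √((5)² + (0)²) = √25 = 5
Perimeter = 13 + 29 + 17 + 5 = 64.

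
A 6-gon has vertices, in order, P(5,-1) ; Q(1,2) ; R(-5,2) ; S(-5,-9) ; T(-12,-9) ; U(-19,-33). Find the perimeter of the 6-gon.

|PQ| = √((-4)² + (3)²) = √25 = 5
|QR| = √((-6)² + (0)²) = √36 = 6
|RS| = √((0)² + (-11)²) = √121 = 11
|ST| = √((-7)² + (0)²) = √49 = 7
|TU| = √((-7)² + (-24)²) = √625 = 25
|UP| = √((24)² + (32)²) = √1600 = 40
Perimeter = 5 + 6 + 11 + 7 + 25 + 40 = 94.

94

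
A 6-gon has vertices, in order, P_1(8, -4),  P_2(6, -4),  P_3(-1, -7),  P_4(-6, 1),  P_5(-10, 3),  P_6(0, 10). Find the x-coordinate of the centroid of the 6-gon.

Apply Gauss's area formula. First the cross-terms c_i = x_i·y_{i+1} − x_{i+1}·y_i:
  -8, -46, -43, -8, -100, -80  ⇒  2A = -285, A = -142.5.
Then Σ (x_i + x_{i+1})·c_i = 447, so x̄ = 447 / (6·(-142.5)) = -149/285.

-149/285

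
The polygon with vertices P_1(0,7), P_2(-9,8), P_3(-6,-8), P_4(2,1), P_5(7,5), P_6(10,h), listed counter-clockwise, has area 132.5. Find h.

The doubled signed area Σ (x_i y_{i+1} − x_{i+1} y_i) is linear in h.
With h=0 it equals 216; the coefficient of h is 7 (from the two edges through P_6).
So 7·h + 216 = 2·132.5 = 265 ⇒ h = 7.

7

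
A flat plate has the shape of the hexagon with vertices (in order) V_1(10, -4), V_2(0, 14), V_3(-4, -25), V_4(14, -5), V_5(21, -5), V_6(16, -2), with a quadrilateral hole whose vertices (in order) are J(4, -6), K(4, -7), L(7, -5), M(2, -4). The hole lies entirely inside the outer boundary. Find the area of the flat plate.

Outer boundary:
Cross-terms: 140, 56, 370, 35, 38, -44  ⇒  Σ = 595
Area = |Σ|/2 = 297.5.
Hole:
J→K: (4)(-7) − (4)(-6) = -4
K→L: (4)(-5) − (7)(-7) = 29
L→M: (7)(-4) − (2)(-5) = -18
M→J: (2)(-6) − (4)(-4) = 4
Σ = 11
Area = |Σ|/2 = 5.5.
Net area = 297.5 − 5.5 = 292.

292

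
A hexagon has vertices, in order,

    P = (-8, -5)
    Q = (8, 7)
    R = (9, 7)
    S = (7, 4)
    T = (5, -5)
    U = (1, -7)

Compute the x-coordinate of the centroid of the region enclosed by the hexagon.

Apply the shoelace (surveyor's) formula. First the cross-terms c_i = x_i·y_{i+1} − x_{i+1}·y_i:
  -16, -7, -13, -55, -30, -61  ⇒  2A = -182, A = -91.
Then Σ (x_i + x_{i+1})·c_i = -740, so x̄ = -740 / (6·(-91)) = 370/273.

370/273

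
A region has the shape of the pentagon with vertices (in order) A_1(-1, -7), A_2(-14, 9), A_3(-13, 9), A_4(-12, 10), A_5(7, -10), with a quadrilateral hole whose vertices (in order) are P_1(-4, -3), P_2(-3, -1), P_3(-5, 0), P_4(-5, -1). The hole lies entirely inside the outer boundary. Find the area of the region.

70.5

Outer boundary:
Apply Gauss's area formula: 2A = Σ (x_i·y_{i+1} − x_{i+1}·y_i), indices taken mod 5.
A_1→A_2: (-1)(9) − (-14)(-7) = -107
A_2→A_3: (-14)(9) − (-13)(9) = -9
A_3→A_4: (-13)(10) − (-12)(9) = -22
A_4→A_5: (-12)(-10) − (7)(10) = 50
A_5→A_1: (7)(-7) − (-1)(-10) = -59
Σ = -147
Area = |Σ|/2 = 73.5.
Hole:
P_1→P_2: (-4)(-1) − (-3)(-3) = -5
P_2→P_3: (-3)(0) − (-5)(-1) = -5
P_3→P_4: (-5)(-1) − (-5)(0) = 5
P_4→P_1: (-5)(-3) − (-4)(-1) = 11
Σ = 6
Area = |Σ|/2 = 3.
Net area = 73.5 − 3 = 70.5.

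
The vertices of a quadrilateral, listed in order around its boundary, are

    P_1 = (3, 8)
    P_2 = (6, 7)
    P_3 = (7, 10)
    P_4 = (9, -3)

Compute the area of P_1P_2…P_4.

23

Apply Gauss's area formula: 2A = Σ (x_i·y_{i+1} − x_{i+1}·y_i), indices taken mod 4.
Cross-terms: -27, 11, -111, 81  ⇒  Σ = -46
Area = |Σ|/2 = 23.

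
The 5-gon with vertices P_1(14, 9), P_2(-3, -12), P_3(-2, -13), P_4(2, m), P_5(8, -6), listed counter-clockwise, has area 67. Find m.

Write out the shoelace sum; only the two edges meeting at P_4 involve m:
2·Area = [((-2)·m − 2·(-13)) + (2·(-6) − 8·m)] + 30
       = -10·m + 44 = 134
⇒ m = -9.

-9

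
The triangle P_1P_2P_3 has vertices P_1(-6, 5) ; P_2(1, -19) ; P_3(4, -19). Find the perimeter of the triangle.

54

|P_1P_2| = √((7)² + (-24)²) = √625 = 25
|P_2P_3| = √((3)² + (0)²) = √9 = 3
|P_3P_1| = √((-10)² + (24)²) = √676 = 26
Perimeter = 25 + 3 + 26 = 54.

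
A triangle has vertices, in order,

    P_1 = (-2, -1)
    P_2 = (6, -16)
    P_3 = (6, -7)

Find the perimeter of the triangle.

|P_1P_2| = √((8)² + (-15)²) = √289 = 17
|P_2P_3| = √((0)² + (9)²) = √81 = 9
|P_3P_1| = √((-8)² + (6)²) = √100 = 10
Perimeter = 17 + 9 + 10 = 36.

36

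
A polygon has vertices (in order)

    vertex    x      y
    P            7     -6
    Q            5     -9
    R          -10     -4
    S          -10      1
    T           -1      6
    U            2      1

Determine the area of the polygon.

142

Apply Gauss's area formula: 2A = Σ (x_i·y_{i+1} − x_{i+1}·y_i), indices taken mod 6.
Cross-terms: -33, -110, -50, -59, -13, -19  ⇒  Σ = -284
Area = |Σ|/2 = 142.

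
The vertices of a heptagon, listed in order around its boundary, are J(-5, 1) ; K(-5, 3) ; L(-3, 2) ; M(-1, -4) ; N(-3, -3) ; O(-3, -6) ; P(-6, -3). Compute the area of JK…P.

Apply the shoelace (surveyor's) formula: 2A = Σ (x_i·y_{i+1} − x_{i+1}·y_i), indices taken mod 7.
J→K: (-5)(3) − (-5)(1) = -10
K→L: (-5)(2) − (-3)(3) = -1
L→M: (-3)(-4) − (-1)(2) = 14
M→N: (-1)(-3) − (-3)(-4) = -9
N→O: (-3)(-6) − (-3)(-3) = 9
O→P: (-3)(-3) − (-6)(-6) = -27
P→J: (-6)(1) − (-5)(-3) = -21
Σ = -45
Area = |Σ|/2 = 22.5.

22.5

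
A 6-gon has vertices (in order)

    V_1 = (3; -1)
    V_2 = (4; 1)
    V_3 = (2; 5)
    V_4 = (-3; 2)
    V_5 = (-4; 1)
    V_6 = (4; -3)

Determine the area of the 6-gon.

31

Apply Gauss's area formula: 2A = Σ (x_i·y_{i+1} − x_{i+1}·y_i), indices taken mod 6.
V_1→V_2: (3)(1) − (4)(-1) = 7
V_2→V_3: (4)(5) − (2)(1) = 18
V_3→V_4: (2)(2) − (-3)(5) = 19
V_4→V_5: (-3)(1) − (-4)(2) = 5
V_5→V_6: (-4)(-3) − (4)(1) = 8
V_6→V_1: (4)(-1) − (3)(-3) = 5
Σ = 62
Area = |Σ|/2 = 31.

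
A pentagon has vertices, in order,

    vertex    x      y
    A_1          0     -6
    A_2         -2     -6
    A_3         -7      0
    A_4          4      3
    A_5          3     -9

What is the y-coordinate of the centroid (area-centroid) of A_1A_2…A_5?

-97/46

Apply the surveyor's formula. First the cross-terms c_i = x_i·y_{i+1} − x_{i+1}·y_i:
  -12, -42, -21, -45, -18  ⇒  2A = -138, A = -69.
Then Σ (y_i + y_{i+1})·c_i = 873, so ȳ = 873 / (6·(-69)) = -97/46.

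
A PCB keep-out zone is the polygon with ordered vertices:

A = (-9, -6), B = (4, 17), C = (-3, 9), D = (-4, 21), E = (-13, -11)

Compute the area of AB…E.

113.5

Cross-terms: -129, 87, -27, 317, -21  ⇒  Σ = 227
Area = |Σ|/2 = 113.5.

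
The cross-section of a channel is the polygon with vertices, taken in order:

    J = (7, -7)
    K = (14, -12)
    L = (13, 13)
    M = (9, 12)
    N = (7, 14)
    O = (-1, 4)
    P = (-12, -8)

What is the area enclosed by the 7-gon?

Apply Gauss's area formula: 2A = Σ (x_i·y_{i+1} − x_{i+1}·y_i), indices taken mod 7.
Σ = (14) + (338) + (39) + (42) + (42) + (56) + (140) = 671
Area = |Σ|/2 = 335.5.

335.5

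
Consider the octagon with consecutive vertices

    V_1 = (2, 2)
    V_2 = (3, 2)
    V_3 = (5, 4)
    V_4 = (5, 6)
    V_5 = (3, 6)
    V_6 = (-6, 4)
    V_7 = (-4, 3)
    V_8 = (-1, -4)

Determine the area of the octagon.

46.5

Apply the surveyor's formula: 2A = Σ (x_i·y_{i+1} − x_{i+1}·y_i), indices taken mod 8.
Σ = (-2) + (2) + (10) + (12) + (48) + (-2) + (19) + (6) = 93
Area = |Σ|/2 = 46.5.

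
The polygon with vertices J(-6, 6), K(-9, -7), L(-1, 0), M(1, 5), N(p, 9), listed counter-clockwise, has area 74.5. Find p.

2

The doubled signed area Σ (x_i y_{i+1} − x_{i+1} y_i) is linear in p.
With p=0 it equals 147; the coefficient of p is 1 (from the two edges through N).
So 1·p + 147 = 2·74.5 = 149 ⇒ p = 2.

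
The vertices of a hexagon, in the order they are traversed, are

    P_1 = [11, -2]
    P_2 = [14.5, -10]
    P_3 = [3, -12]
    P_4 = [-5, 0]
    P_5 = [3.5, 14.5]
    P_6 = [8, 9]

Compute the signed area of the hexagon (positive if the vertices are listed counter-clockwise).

Cross-terms: -81, -144, -60, -72.5, -84.5, -115  ⇒  Σ = -557
Signed area = Σ/2 = -278.5 (negative ⇒ clockwise traversal).

-278.5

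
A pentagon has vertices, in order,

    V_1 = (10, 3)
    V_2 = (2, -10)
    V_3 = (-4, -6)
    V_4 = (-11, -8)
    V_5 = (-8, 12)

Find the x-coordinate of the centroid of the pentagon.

-463/266

Apply the shoelace formula. First the cross-terms c_i = x_i·y_{i+1} − x_{i+1}·y_i:
  -106, -52, -34, -196, -144  ⇒  2A = -532, A = -266.
Then Σ (x_i + x_{i+1})·c_i = 2778, so x̄ = 2778 / (6·(-266)) = -463/266.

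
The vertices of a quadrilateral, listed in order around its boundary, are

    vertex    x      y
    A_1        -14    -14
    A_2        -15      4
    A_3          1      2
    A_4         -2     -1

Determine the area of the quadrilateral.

141.5

A_1→A_2: (-14)(4) − (-15)(-14) = -266
A_2→A_3: (-15)(2) − (1)(4) = -34
A_3→A_4: (1)(-1) − (-2)(2) = 3
A_4→A_1: (-2)(-14) − (-14)(-1) = 14
Σ = -283
Area = |Σ|/2 = 141.5.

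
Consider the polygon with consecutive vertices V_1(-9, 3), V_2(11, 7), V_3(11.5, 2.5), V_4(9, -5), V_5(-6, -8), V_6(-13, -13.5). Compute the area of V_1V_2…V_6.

Apply the shoelace (surveyor's) formula: 2A = Σ (x_i·y_{i+1} − x_{i+1}·y_i), indices taken mod 6.
Σ = (-96) + (-53) + (-80) + (-102) + (-23) + (-160.5) = -514.5
Area = |Σ|/2 = 257.25.

257.25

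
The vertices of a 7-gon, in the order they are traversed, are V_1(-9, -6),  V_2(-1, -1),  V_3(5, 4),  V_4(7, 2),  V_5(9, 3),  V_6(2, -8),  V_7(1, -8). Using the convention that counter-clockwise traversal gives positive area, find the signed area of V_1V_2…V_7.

Apply Gauss's area formula: 2A = Σ (x_i·y_{i+1} − x_{i+1}·y_i), indices taken mod 7.
V_1→V_2: (-9)(-1) − (-1)(-6) = 3
V_2→V_3: (-1)(4) − (5)(-1) = 1
V_3→V_4: (5)(2) − (7)(4) = -18
V_4→V_5: (7)(3) − (9)(2) = 3
V_5→V_6: (9)(-8) − (2)(3) = -78
V_6→V_7: (2)(-8) − (1)(-8) = -8
V_7→V_1: (1)(-6) − (-9)(-8) = -78
Σ = -175
Signed area = Σ/2 = -87.5 (negative ⇒ clockwise traversal).

-87.5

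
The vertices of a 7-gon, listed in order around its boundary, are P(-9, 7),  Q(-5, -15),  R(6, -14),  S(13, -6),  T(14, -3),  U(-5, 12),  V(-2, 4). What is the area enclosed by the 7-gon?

350

Σ = (170) + (160) + (146) + (45) + (153) + (4) + (22) = 700
Area = |Σ|/2 = 350.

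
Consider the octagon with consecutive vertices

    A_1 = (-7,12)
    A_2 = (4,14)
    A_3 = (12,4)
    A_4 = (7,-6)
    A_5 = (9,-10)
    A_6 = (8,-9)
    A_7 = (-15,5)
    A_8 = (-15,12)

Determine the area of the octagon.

Apply the shoelace (surveyor's) formula: 2A = Σ (x_i·y_{i+1} − x_{i+1}·y_i), indices taken mod 8.
Σ = (-146) + (-152) + (-100) + (-16) + (-1) + (-95) + (-105) + (-96) = -711
Area = |Σ|/2 = 355.5.

355.5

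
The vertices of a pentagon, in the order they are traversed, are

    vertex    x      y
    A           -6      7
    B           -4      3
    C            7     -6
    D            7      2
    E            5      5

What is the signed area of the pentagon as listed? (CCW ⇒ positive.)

Apply the shoelace (surveyor's) formula: 2A = Σ (x_i·y_{i+1} − x_{i+1}·y_i), indices taken mod 5.
Cross-terms: 10, 3, 56, 25, 65  ⇒  Σ = 159
Signed area = Σ/2 = 79.5 (positive ⇒ counter-clockwise traversal).

79.5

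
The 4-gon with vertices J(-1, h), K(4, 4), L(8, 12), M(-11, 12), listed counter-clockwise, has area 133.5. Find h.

Write out the shoelace sum; only the two edges meeting at J involve h:
2·Area = [((-11)·h − (-1)·12) + ((-1)·4 − 4·h)] + 244
       = -15·h + 252 = 267
⇒ h = -1.

-1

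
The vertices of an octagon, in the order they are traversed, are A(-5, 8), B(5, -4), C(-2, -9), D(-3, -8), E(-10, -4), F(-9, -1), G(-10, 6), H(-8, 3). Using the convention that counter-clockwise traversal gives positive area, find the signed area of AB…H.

-136.5

Apply the shoelace (surveyor's) formula: 2A = Σ (x_i·y_{i+1} − x_{i+1}·y_i), indices taken mod 8.
A→B: (-5)(-4) − (5)(8) = -20
B→C: (5)(-9) − (-2)(-4) = -53
C→D: (-2)(-8) − (-3)(-9) = -11
D→E: (-3)(-4) − (-10)(-8) = -68
E→F: (-10)(-1) − (-9)(-4) = -26
F→G: (-9)(6) − (-10)(-1) = -64
G→H: (-10)(3) − (-8)(6) = 18
H→A: (-8)(8) − (-5)(3) = -49
Σ = -273
Signed area = Σ/2 = -136.5 (negative ⇒ clockwise traversal).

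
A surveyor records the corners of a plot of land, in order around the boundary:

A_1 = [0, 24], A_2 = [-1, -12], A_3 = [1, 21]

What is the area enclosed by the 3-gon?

Apply the shoelace (surveyor's) formula: 2A = Σ (x_i·y_{i+1} − x_{i+1}·y_i), indices taken mod 3.
Cross-terms: 24, -9, 24  ⇒  Σ = 39
Area = |Σ|/2 = 19.5.

19.5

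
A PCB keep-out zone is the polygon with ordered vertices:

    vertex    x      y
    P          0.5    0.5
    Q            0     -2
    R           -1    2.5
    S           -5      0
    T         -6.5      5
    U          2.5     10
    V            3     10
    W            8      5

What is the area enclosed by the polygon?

80.75

Apply Gauss's area formula: 2A = Σ (x_i·y_{i+1} − x_{i+1}·y_i), indices taken mod 8.
Σ = (-1) + (-2) + (12.5) + (-25) + (-77.5) + (-5) + (-65) + (1.5) = -161.5
Area = |Σ|/2 = 80.75.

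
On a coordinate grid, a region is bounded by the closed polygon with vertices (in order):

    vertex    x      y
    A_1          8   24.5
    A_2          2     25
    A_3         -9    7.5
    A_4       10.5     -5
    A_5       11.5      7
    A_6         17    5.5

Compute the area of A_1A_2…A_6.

402.5

Σ = (151) + (240) + (-33.75) + (131) + (-55.75) + (372.5) = 805
Area = |Σ|/2 = 402.5.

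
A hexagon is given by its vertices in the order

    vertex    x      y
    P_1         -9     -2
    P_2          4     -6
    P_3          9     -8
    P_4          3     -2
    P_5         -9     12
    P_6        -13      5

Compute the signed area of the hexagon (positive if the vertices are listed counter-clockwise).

145

P_1→P_2: (-9)(-6) − (4)(-2) = 62
P_2→P_3: (4)(-8) − (9)(-6) = 22
P_3→P_4: (9)(-2) − (3)(-8) = 6
P_4→P_5: (3)(12) − (-9)(-2) = 18
P_5→P_6: (-9)(5) − (-13)(12) = 111
P_6→P_1: (-13)(-2) − (-9)(5) = 71
Σ = 290
Signed area = Σ/2 = 145 (positive ⇒ counter-clockwise traversal).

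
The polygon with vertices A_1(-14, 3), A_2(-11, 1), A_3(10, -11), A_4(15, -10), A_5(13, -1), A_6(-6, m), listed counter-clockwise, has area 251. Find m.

8

The doubled signed area Σ (x_i y_{i+1} − x_{i+1} y_i) is linear in m.
With m=0 it equals 286; the coefficient of m is 27 (from the two edges through A_6).
So 27·m + 286 = 2·251 = 502 ⇒ m = 8.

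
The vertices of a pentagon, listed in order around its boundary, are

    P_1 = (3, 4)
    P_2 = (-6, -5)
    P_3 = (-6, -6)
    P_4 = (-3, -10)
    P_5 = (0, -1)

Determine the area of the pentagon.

31.5

Σ = (9) + (6) + (42) + (3) + (3) = 63
Area = |Σ|/2 = 31.5.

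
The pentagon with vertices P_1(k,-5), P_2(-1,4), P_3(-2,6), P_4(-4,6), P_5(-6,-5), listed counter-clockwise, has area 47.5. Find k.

The doubled signed area Σ (x_i y_{i+1} − x_{i+1} y_i) is linear in k.
With k=0 it equals 95; the coefficient of k is 9 (from the two edges through P_1).
So 9·k + 95 = 2·47.5 = 95 ⇒ k = 0.

0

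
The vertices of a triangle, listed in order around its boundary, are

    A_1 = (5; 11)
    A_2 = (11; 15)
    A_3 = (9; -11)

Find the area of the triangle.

Apply the shoelace formula: 2A = Σ (x_i·y_{i+1} − x_{i+1}·y_i), indices taken mod 3.
A_1→A_2: (5)(15) − (11)(11) = -46
A_2→A_3: (11)(-11) − (9)(15) = -256
A_3→A_1: (9)(11) − (5)(-11) = 154
Σ = -148
Area = |Σ|/2 = 74.

74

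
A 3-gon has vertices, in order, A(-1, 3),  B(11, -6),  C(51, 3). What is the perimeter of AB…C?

|AB| = √((12)² + (-9)²) = √225 = 15
|BC| = √((40)² + (9)²) = √1681 = 41
|CA| = √((-52)² + (0)²) = √2704 = 52
Perimeter = 15 + 41 + 52 = 108.

108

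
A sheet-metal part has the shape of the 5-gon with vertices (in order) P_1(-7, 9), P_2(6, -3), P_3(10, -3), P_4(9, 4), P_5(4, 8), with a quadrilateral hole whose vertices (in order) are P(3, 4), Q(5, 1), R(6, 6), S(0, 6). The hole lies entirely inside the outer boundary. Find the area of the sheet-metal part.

Outer boundary:
Apply the surveyor's formula: 2A = Σ (x_i·y_{i+1} − x_{i+1}·y_i), indices taken mod 5.
Σ = (-33) + (12) + (67) + (56) + (92) = 194
Area = |Σ|/2 = 97.
Hole:
Σ = (-17) + (24) + (36) + (-18) = 25
Area = |Σ|/2 = 12.5.
Net area = 97 − 12.5 = 84.5.

84.5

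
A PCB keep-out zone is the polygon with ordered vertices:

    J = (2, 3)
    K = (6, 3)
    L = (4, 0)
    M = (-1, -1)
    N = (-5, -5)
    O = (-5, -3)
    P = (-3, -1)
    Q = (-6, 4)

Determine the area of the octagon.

43

Apply the shoelace formula: 2A = Σ (x_i·y_{i+1} − x_{i+1}·y_i), indices taken mod 8.
J→K: (2)(3) − (6)(3) = -12
K→L: (6)(0) − (4)(3) = -12
L→M: (4)(-1) − (-1)(0) = -4
M→N: (-1)(-5) − (-5)(-1) = 0
N→O: (-5)(-3) − (-5)(-5) = -10
O→P: (-5)(-1) − (-3)(-3) = -4
P→Q: (-3)(4) − (-6)(-1) = -18
Q→J: (-6)(3) − (2)(4) = -26
Σ = -86
Area = |Σ|/2 = 43.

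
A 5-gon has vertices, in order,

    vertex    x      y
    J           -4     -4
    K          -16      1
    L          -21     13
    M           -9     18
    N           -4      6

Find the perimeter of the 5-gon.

|JK| = √((-12)² + (5)²) = √169 = 13
|KL| = √((-5)² + (12)²) = √169 = 13
|LM| = √((12)² + (5)²) = √169 = 13
|MN| = √((5)² + (-12)²) = √169 = 13
|NJ| = √((0)² + (-10)²) = √100 = 10
Perimeter = 13 + 13 + 13 + 13 + 10 = 62.

62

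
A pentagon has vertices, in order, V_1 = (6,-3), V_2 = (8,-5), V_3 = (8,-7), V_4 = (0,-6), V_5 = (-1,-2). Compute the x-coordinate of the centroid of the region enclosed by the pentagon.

643/183

Apply the shoelace formula. First the cross-terms c_i = x_i·y_{i+1} − x_{i+1}·y_i:
  -6, -16, -48, -6, 15  ⇒  2A = -61, A = -30.5.
Then Σ (x_i + x_{i+1})·c_i = -643, so x̄ = -643 / (6·(-30.5)) = 643/183.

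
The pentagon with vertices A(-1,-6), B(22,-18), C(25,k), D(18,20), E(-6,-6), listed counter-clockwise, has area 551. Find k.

-10

Write out the shoelace sum; only the two edges meeting at C involve k:
2·Area = [(22·k − 25·(-18)) + (25·20 − 18·k)] + 192
       = 4·k + 1142 = 1102
⇒ k = -10.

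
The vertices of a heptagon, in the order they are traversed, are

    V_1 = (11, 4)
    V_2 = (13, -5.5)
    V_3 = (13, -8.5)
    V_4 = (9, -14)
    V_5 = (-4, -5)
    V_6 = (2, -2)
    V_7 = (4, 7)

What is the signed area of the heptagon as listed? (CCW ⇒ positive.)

Apply the shoelace (surveyor's) formula: 2A = Σ (x_i·y_{i+1} − x_{i+1}·y_i), indices taken mod 7.
Cross-terms: -112.5, -39, -105.5, -101, 18, 22, -61  ⇒  Σ = -379
Signed area = Σ/2 = -189.5 (negative ⇒ clockwise traversal).

-189.5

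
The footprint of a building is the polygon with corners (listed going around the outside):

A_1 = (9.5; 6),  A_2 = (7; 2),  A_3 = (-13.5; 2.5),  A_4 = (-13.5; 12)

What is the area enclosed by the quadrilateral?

150.875

Apply the shoelace formula: 2A = Σ (x_i·y_{i+1} − x_{i+1}·y_i), indices taken mod 4.
Σ = (-23) + (44.5) + (-128.25) + (-195) = -301.75
Area = |Σ|/2 = 150.875.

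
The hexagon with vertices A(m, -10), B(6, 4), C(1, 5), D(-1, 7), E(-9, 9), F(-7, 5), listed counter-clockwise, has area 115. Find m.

10

The doubled signed area Σ (x_i y_{i+1} − x_{i+1} y_i) is linear in m.
With m=0 it equals 240; the coefficient of m is -1 (from the two edges through A).
So -1·m + 240 = 2·115 = 230 ⇒ m = 10.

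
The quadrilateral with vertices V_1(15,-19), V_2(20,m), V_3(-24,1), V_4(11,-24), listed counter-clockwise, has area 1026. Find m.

The doubled signed area Σ (x_i y_{i+1} − x_{i+1} y_i) is linear in m.
With m=0 it equals 1116; the coefficient of m is 39 (from the two edges through V_2).
So 39·m + 1116 = 2·1026 = 2052 ⇒ m = 24.

24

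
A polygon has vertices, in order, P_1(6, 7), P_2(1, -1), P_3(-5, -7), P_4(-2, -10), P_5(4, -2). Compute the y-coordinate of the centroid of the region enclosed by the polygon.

Apply Gauss's area formula. First the cross-terms c_i = x_i·y_{i+1} − x_{i+1}·y_i:
  -13, -12, 36, 44, 40  ⇒  2A = 95, A = 47.5.
Then Σ (y_i + y_{i+1})·c_i = -922, so ȳ = -922 / (6·47.5) = -922/285.

-922/285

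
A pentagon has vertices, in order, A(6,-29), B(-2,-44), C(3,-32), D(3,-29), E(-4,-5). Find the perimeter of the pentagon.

|AB| = √((-8)² + (-15)²) = √289 = 17
|BC| = √((5)² + (12)²) = √169 = 13
|CD| = √((0)² + (3)²) = √9 = 3
|DE| = √((-7)² + (24)²) = √625 = 25
|EA| = √((10)² + (-24)²) = √676 = 26
Perimeter = 17 + 13 + 3 + 25 + 26 = 84.

84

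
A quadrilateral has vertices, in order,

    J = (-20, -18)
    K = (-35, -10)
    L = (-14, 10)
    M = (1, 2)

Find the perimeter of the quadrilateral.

92

|JK| = √((-15)² + (8)²) = √289 = 17
|KL| = √((21)² + (20)²) = √841 = 29
|LM| = √((15)² + (-8)²) = √289 = 17
|MJ| = √((-21)² + (-20)²) = √841 = 29
Perimeter = 17 + 29 + 17 + 29 = 92.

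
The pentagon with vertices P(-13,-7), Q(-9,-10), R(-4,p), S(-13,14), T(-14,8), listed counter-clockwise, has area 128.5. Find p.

The doubled signed area Σ (x_i y_{i+1} − x_{i+1} y_i) is linear in p.
With p=0 it equals 265; the coefficient of p is 4 (from the two edges through R).
So 4·p + 265 = 2·128.5 = 257 ⇒ p = -2.

-2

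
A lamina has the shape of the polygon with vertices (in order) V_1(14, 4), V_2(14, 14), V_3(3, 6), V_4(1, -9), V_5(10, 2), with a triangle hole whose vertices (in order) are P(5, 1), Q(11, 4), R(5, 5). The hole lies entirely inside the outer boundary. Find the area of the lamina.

Outer boundary:
Σ = (140) + (42) + (-33) + (92) + (12) = 253
Area = |Σ|/2 = 126.5.
Hole:
Σ = (9) + (35) + (-20) = 24
Area = |Σ|/2 = 12.
Net area = 126.5 − 12 = 114.5.

114.5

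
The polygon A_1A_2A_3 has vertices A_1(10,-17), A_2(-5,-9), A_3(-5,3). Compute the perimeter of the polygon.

54

|A_1A_2| = √((-15)² + (8)²) = √289 = 17
|A_2A_3| = √((0)² + (12)²) = √144 = 12
|A_3A_1| = √((15)² + (-20)²) = √625 = 25
Perimeter = 17 + 12 + 25 = 54.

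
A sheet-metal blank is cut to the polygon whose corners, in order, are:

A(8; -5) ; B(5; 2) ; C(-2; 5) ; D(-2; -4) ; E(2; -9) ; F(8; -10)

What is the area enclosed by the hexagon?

Apply the surveyor's formula: 2A = Σ (x_i·y_{i+1} − x_{i+1}·y_i), indices taken mod 6.
Σ = (41) + (29) + (18) + (26) + (52) + (40) = 206
Area = |Σ|/2 = 103.

103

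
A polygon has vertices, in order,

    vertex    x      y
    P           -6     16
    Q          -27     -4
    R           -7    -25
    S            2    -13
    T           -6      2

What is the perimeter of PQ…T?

104

|PQ| = √((-21)² + (-20)²) = √841 = 29
|QR| = √((20)² + (-21)²) = √841 = 29
|RS| = √((9)² + (12)²) = √225 = 15
|ST| = √((-8)² + (15)²) = √289 = 17
|TP| = √((0)² + (14)²) = √196 = 14
Perimeter = 29 + 29 + 15 + 17 + 14 = 104.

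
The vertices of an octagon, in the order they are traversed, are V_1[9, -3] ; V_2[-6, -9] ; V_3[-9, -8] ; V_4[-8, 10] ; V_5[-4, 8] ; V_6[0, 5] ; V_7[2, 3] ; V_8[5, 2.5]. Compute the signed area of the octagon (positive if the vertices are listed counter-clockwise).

Apply the shoelace (surveyor's) formula: 2A = Σ (x_i·y_{i+1} − x_{i+1}·y_i), indices taken mod 8.
Cross-terms: -99, -33, -154, -24, -20, -10, -10, -37.5  ⇒  Σ = -387.5
Signed area = Σ/2 = -193.75 (negative ⇒ clockwise traversal).

-193.75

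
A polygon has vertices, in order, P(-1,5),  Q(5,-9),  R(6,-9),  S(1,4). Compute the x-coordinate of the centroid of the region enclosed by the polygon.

Apply Gauss's area formula. First the cross-terms c_i = x_i·y_{i+1} − x_{i+1}·y_i:
  -16, 9, 33, 9  ⇒  2A = 35, A = 17.5.
Then Σ (x_i + x_{i+1})·c_i = 266, so x̄ = 266 / (6·17.5) = 38/15.

38/15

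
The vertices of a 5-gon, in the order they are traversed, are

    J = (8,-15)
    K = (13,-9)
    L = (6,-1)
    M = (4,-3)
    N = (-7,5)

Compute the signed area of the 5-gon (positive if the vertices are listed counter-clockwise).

Apply the shoelace formula: 2A = Σ (x_i·y_{i+1} − x_{i+1}·y_i), indices taken mod 5.
Σ = (123) + (41) + (-14) + (-1) + (65) = 214
Signed area = Σ/2 = 107 (positive ⇒ counter-clockwise traversal).

107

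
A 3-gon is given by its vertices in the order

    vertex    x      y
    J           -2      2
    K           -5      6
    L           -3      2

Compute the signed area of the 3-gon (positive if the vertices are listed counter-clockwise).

2

Σ = (-2) + (8) + (-2) = 4
Signed area = Σ/2 = 2 (positive ⇒ counter-clockwise traversal).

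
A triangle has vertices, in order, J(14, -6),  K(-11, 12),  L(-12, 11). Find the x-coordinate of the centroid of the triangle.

-3

Apply the shoelace formula. First the cross-terms c_i = x_i·y_{i+1} − x_{i+1}·y_i:
  102, 23, -82  ⇒  2A = 43, A = 21.5.
Then Σ (x_i + x_{i+1})·c_i = -387, so x̄ = -387 / (6·21.5) = -3.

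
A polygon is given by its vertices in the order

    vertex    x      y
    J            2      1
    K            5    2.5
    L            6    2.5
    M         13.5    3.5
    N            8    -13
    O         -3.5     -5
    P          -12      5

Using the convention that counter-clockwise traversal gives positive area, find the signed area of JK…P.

-201.875

Apply the surveyor's formula: 2A = Σ (x_i·y_{i+1} − x_{i+1}·y_i), indices taken mod 7.
J→K: (2)(2.5) − (5)(1) = 0
K→L: (5)(2.5) − (6)(2.5) = -2.5
L→M: (6)(3.5) − (13.5)(2.5) = -12.75
M→N: (13.5)(-13) − (8)(3.5) = -203.5
N→O: (8)(-5) − (-3.5)(-13) = -85.5
O→P: (-3.5)(5) − (-12)(-5) = -77.5
P→J: (-12)(1) − (2)(5) = -22
Σ = -403.75
Signed area = Σ/2 = -201.875 (negative ⇒ clockwise traversal).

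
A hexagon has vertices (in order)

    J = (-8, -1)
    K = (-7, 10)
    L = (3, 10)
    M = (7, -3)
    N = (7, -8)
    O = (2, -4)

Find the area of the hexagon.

173.5

Apply Gauss's area formula: 2A = Σ (x_i·y_{i+1} − x_{i+1}·y_i), indices taken mod 6.
Σ = (-87) + (-100) + (-79) + (-35) + (-12) + (-34) = -347
Area = |Σ|/2 = 173.5.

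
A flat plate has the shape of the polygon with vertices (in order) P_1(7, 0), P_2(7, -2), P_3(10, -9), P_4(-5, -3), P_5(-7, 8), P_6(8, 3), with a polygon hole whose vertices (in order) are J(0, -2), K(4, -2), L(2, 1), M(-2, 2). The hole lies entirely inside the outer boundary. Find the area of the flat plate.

Outer boundary:
Apply the surveyor's formula: 2A = Σ (x_i·y_{i+1} − x_{i+1}·y_i), indices taken mod 6.
P_1→P_2: (7)(-2) − (7)(0) = -14
P_2→P_3: (7)(-9) − (10)(-2) = -43
P_3→P_4: (10)(-3) − (-5)(-9) = -75
P_4→P_5: (-5)(8) − (-7)(-3) = -61
P_5→P_6: (-7)(3) − (8)(8) = -85
P_6→P_1: (8)(0) − (7)(3) = -21
Σ = -299
Area = |Σ|/2 = 149.5.
Hole:
J→K: (0)(-2) − (4)(-2) = 8
K→L: (4)(1) − (2)(-2) = 8
L→M: (2)(2) − (-2)(1) = 6
M→J: (-2)(-2) − (0)(2) = 4
Σ = 26
Area = |Σ|/2 = 13.
Net area = 149.5 − 13 = 136.5.

136.5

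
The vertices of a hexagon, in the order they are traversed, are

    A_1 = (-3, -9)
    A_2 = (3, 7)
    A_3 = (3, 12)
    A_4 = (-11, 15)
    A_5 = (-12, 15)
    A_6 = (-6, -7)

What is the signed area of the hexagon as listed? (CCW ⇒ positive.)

210

Σ = (6) + (15) + (177) + (15) + (174) + (33) = 420
Signed area = Σ/2 = 210 (positive ⇒ counter-clockwise traversal).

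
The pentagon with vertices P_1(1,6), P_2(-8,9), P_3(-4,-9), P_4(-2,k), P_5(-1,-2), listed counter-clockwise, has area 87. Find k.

Write out the shoelace sum; only the two edges meeting at P_4 involve k:
2·Area = [((-4)·k − (-2)·(-9)) + ((-2)·(-2) − (-1)·k)] + 161
       = -3·k + 147 = 174
⇒ k = -9.

-9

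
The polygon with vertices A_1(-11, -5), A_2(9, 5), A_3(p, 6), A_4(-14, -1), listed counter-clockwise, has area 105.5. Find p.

Write out the shoelace sum; only the two edges meeting at A_3 involve p:
2·Area = [(9·6 − p·5) + (p·(-1) − (-14)·6)] + 49
       = -6·p + 187 = 211
⇒ p = -4.

-4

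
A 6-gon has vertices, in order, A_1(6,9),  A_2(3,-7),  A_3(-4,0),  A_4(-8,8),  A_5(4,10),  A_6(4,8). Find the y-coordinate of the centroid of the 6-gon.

Apply Gauss's area formula. First the cross-terms c_i = x_i·y_{i+1} − x_{i+1}·y_i:
  -69, -28, -32, -112, -8, -12  ⇒  2A = -261, A = -130.5.
Then Σ (y_i + y_{i+1})·c_i = -2562, so ȳ = -2562 / (6·(-130.5)) = 854/261.

854/261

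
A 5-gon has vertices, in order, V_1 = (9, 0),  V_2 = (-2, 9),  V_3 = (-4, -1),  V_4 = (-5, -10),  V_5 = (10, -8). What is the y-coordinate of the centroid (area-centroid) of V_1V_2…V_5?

-136/61

Apply the shoelace formula. First the cross-terms c_i = x_i·y_{i+1} − x_{i+1}·y_i:
  81, 38, 35, 140, 72  ⇒  2A = 366, A = 183.
Then Σ (y_i + y_{i+1})·c_i = -2448, so ȳ = -2448 / (6·183) = -136/61.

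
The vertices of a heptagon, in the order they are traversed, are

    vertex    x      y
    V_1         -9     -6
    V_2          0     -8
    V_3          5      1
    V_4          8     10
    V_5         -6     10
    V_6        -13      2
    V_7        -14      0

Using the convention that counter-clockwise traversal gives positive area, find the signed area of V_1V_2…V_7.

262

Σ = (72) + (40) + (42) + (140) + (118) + (28) + (84) = 524
Signed area = Σ/2 = 262 (positive ⇒ counter-clockwise traversal).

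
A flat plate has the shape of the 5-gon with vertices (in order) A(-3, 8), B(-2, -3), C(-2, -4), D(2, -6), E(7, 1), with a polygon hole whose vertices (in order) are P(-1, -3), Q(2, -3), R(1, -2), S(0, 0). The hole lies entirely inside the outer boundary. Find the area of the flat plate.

Outer boundary:
Apply the shoelace (surveyor's) formula: 2A = Σ (x_i·y_{i+1} − x_{i+1}·y_i), indices taken mod 5.
Σ = (25) + (2) + (20) + (44) + (59) = 150
Area = |Σ|/2 = 75.
Hole:
Apply the shoelace (surveyor's) formula: 2A = Σ (x_i·y_{i+1} − x_{i+1}·y_i), indices taken mod 4.
Cross-terms: 9, -1, 0, 0  ⇒  Σ = 8
Area = |Σ|/2 = 4.
Net area = 75 − 4 = 71.

71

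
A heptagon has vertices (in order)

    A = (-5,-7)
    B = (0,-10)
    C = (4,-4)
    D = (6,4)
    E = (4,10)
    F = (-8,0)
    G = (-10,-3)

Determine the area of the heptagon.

Apply the shoelace (surveyor's) formula: 2A = Σ (x_i·y_{i+1} − x_{i+1}·y_i), indices taken mod 7.
Σ = (50) + (40) + (40) + (44) + (80) + (24) + (55) = 333
Area = |Σ|/2 = 166.5.

166.5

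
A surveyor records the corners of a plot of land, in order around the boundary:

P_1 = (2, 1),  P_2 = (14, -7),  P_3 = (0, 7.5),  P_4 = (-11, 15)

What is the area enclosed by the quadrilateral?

Apply the shoelace (surveyor's) formula: 2A = Σ (x_i·y_{i+1} − x_{i+1}·y_i), indices taken mod 4.
Σ = (-28) + (105) + (82.5) + (-41) = 118.5
Area = |Σ|/2 = 59.25.

59.25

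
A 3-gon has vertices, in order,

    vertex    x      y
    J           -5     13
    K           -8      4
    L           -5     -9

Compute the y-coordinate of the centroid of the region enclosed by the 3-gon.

Apply Gauss's area formula. First the cross-terms c_i = x_i·y_{i+1} − x_{i+1}·y_i:
  84, 92, -110  ⇒  2A = 66, A = 33.
Then Σ (y_i + y_{i+1})·c_i = 528, so ȳ = 528 / (6·33) = 8/3.

8/3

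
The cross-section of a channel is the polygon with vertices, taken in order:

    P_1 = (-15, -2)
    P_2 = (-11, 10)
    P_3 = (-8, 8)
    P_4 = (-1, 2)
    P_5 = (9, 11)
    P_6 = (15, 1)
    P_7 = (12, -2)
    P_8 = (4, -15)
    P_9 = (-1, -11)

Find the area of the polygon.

Apply the surveyor's formula: 2A = Σ (x_i·y_{i+1} − x_{i+1}·y_i), indices taken mod 9.
P_1→P_2: (-15)(10) − (-11)(-2) = -172
P_2→P_3: (-11)(8) − (-8)(10) = -8
P_3→P_4: (-8)(2) − (-1)(8) = -8
P_4→P_5: (-1)(11) − (9)(2) = -29
P_5→P_6: (9)(1) − (15)(11) = -156
P_6→P_7: (15)(-2) − (12)(1) = -42
P_7→P_8: (12)(-15) − (4)(-2) = -172
P_8→P_9: (4)(-11) − (-1)(-15) = -59
P_9→P_1: (-1)(-2) − (-15)(-11) = -163
Σ = -809
Area = |Σ|/2 = 404.5.

404.5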